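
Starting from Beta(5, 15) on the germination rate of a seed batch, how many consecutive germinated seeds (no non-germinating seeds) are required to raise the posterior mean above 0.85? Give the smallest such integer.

k = 81

After k germinated seeds and 0 non-germinating seeds the posterior is Beta(5+k, 15), with mean (5+k)/(5+15+k).
Set (5+k)/(20+k) > 0.85 and solve: k > (0.85·20 − 5)/(1 − 0.85) = 80.000.
The smallest integer exceeding 80.000 is 81.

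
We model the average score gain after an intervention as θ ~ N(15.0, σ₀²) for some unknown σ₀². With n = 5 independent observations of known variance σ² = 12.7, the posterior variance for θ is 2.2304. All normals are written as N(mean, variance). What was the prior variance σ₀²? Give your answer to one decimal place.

σ₀² = 18.3

Posterior precision equals prior precision plus data precision: 1/σ_n² = 1/σ₀² + n/σ².
So 1/σ₀² = 1/2.2304 − 5/12.7 = 0.448350 − 0.393701 = 0.054649.
Hence σ₀² = 1/0.054649 ≈ 18.3.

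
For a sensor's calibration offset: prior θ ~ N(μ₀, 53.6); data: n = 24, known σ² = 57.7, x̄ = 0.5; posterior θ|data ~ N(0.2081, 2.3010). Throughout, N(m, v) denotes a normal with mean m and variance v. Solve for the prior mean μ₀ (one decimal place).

With known observation variance, the Normal–Normal posterior has precision τ_n = τ₀ + n/σ² and mean μ_n = (τ₀μ₀ + (n/σ²)x̄)/τ_n.
Here τ₀ = 1/53.6 = 0.018657 and τ_data = 24/57.7 = 0.415945, so τ_n = 0.434602.
Rearranging for μ₀: μ₀ = (μ_n·τ_n − τ_data·x̄)/τ₀ = (0.2081·0.434602 − 0.415945·0.5) / 0.018657 = -0.117532/0.018657 ≈ -6.3.

μ₀ = -6.3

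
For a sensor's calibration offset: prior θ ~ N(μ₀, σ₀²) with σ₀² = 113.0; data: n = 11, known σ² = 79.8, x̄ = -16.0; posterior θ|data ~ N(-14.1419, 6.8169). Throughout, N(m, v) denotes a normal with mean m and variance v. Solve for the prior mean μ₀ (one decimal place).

The posterior mean is a precision-weighted average: μ_n = (τ₀μ₀ + τ_data·x̄)/(τ₀+τ_data), with τ₀=1/σ₀² and τ_data=n/σ².
Here τ₀ = 1/113.0 = 0.008850 and τ_data = 11/79.8 = 0.137845, so τ_n = 0.146695.
Rearranging for μ₀: μ₀ = (μ_n·τ_n − τ_data·x̄)/τ₀ = (-14.1419·0.146695 − 0.137845·-16.0) / 0.008850 = 0.130974/0.008850 ≈ 14.8.

μ₀ = 14.8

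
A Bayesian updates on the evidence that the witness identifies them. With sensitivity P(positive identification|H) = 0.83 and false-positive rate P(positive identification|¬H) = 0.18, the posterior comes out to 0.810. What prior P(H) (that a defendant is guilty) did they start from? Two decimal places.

Bayes' rule in odds form gives O(H|E) = O(H)·[P(E|H)/P(E|¬H)], hence O(H) = O(H|E)/LR.
Posterior odds = 0.810/(1−0.810) = 4.2632. LR = 0.83/0.18 = 4.6111.
Prior odds = 4.2632/4.6111 = 0.9246, so P(H) = 0.9246/(1+0.9246) ≈ 0.48.

P(H) = 0.48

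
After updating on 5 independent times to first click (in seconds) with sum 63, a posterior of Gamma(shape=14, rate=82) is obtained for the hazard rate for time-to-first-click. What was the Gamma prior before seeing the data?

For an exponential likelihood with a Gamma(α, β) prior on the rate, n observations with total T give posterior Gamma(α+n, β+T).
So α = 14 − 5 = 9 and β = 82 − 63 = 19.

Gamma(shape=9, rate=19)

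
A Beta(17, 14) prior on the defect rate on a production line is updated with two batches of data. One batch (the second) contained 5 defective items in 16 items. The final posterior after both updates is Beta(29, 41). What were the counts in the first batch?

Because Beta–binomial updating is additive in the counts, the combined data contributed (α_post−α_prior, β_post−β_prior) successes and failures.
Total across both batches: 29−17=12 defective items, 41−14=27 good items.
Subtract the second batch: 12−5=7 defective items and 27−11=16 good items.

7 defective items and 16 good items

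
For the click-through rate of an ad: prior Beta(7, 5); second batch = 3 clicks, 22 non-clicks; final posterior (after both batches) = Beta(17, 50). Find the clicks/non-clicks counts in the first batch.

Sequential conjugate updates are equivalent to a single update on the pooled data, so total successes = posterior α − prior α and total failures = posterior β − prior β.
Total across both batches: 17−7=10 clicks, 50−5=45 non-clicks.
Subtract the second batch: 10−3=7 clicks and 45−22=23 non-clicks.

7 clicks and 23 non-clicks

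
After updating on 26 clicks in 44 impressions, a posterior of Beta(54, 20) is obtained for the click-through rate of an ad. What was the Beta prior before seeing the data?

Beta is conjugate to the binomial likelihood: posterior = Beta(α+s, β+f).
So α = 54 − 26 = 28 and β = 20 − 18 = 2.

Beta(28, 2)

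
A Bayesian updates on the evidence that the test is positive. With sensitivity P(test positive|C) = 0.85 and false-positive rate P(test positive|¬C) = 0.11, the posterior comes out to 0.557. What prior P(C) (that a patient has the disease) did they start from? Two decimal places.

P(C) = 0.14

Bayes' rule in odds form gives O(C|E) = O(C)·[P(E|C)/P(E|¬C)], hence O(C) = O(C|E)/LR.
Posterior odds = 0.557/(1−0.557) = 1.2573. LR = 0.85/0.11 = 7.7273.
Prior odds = 1.2573/7.7273 = 0.1627, so P(C) = 0.1627/(1+0.1627) ≈ 0.14.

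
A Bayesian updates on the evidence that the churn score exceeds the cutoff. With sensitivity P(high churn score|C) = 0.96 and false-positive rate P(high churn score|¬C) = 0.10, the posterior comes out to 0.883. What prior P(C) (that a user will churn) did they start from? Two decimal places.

P(C) = 0.44

Bayes' rule in odds form gives O(C|E) = O(C)·[P(E|C)/P(E|¬C)], hence O(C) = O(C|E)/LR.
Posterior odds = 0.883/(1−0.883) = 7.5470. LR = 0.96/0.10 = 9.6000.
Prior odds = 7.5470/9.6000 = 0.7861, so P(C) = 0.7861/(1+0.7861) ≈ 0.44.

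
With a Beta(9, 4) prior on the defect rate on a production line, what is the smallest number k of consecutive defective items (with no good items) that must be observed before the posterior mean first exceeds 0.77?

After k defective items and 0 good items the posterior is Beta(9+k, 4), with mean (9+k)/(9+4+k).
Set (9+k)/(13+k) > 0.77 and solve: k > (0.77·13 − 9)/(1 − 0.77) = 4.391.
The smallest integer exceeding 4.391 is 5, and checking k=5: (14)/(18) = 0.7778 > 0.77.

k = 5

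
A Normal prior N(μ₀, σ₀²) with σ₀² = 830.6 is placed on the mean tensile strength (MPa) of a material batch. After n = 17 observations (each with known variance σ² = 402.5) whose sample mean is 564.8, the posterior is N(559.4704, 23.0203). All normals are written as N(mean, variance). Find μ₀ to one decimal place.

μ₀ = 372.5

The posterior mean is a precision-weighted average: μ_n = (τ₀μ₀ + τ_data·x̄)/(τ₀+τ_data), with τ₀=1/σ₀² and τ_data=n/σ².
Here τ₀ = 1/830.6 = 0.001204 and τ_data = 17/402.5 = 0.042236, so τ_n = 0.043440.
Rearranging for μ₀: μ₀ = (μ_n·τ_n − τ_data·x̄)/τ₀ = (559.4704·0.043440 − 0.042236·564.8) / 0.001204 = 0.448501/0.001204 ≈ 372.5.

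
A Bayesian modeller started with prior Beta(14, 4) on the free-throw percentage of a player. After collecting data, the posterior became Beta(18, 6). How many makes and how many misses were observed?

4 makes and 2 misses

Beta is conjugate to the binomial likelihood: posterior = Beta(α+s, β+f).
So s = 18 − 14 = 4 and f = 6 − 4 = 2.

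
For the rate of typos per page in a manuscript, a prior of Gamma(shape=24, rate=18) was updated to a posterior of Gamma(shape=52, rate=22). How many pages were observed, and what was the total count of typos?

n = 4 pages with total 28 typos

Gamma–Poisson conjugacy: posterior shape = α + Σxᵢ, posterior rate = β + n.
Matching: Σxᵢ = 52 − 24 = 28 and n = 22 − 18 = 4.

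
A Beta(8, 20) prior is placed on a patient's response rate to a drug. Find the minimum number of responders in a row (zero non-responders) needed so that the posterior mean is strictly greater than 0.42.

After k responders and 0 non-responders the posterior is Beta(8+k, 20), with mean (8+k)/(8+20+k).
Set (8+k)/(28+k) > 0.42 and solve: k > (0.42·28 − 8)/(1 − 0.42) = 6.483.
The smallest integer exceeding 6.483 is 7.

k = 7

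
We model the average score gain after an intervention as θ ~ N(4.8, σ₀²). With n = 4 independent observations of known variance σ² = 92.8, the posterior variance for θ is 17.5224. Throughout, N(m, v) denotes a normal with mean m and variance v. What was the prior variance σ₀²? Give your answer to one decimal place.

For the Normal–Normal model with known σ², precisions add: τ_n = τ₀ + n/σ².
So 1/σ₀² = 1/17.5224 − 4/92.8 = 0.057070 − 0.043103 = 0.013967.
Hence σ₀² = 1/0.013967 ≈ 71.6.

σ₀² = 71.6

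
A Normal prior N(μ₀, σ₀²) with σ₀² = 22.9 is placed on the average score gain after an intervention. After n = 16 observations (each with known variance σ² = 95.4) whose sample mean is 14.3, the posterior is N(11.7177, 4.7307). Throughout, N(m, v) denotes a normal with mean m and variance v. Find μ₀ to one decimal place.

μ₀ = 1.8

With known observation variance, the Normal–Normal posterior has precision τ_n = τ₀ + n/σ² and mean μ_n = (τ₀μ₀ + (n/σ²)x̄)/τ_n.
Here τ₀ = 1/22.9 = 0.043668 and τ_data = 16/95.4 = 0.167715, so τ_n = 0.211383.
Rearranging for μ₀: μ₀ = (μ_n·τ_n − τ_data·x̄)/τ₀ = (11.7177·0.211383 − 0.167715·14.3) / 0.043668 = 0.078598/0.043668 ≈ 1.8.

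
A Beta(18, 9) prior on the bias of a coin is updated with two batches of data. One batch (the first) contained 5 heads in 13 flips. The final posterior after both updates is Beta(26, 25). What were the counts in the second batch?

3 heads and 8 tails

Because Beta–binomial updating is additive in the counts, the combined data contributed (α_post−α_prior, β_post−β_prior) successes and failures.
Total across both batches: 26−18=8 heads, 25−9=16 tails.
Subtract the first batch: 8−5=3 heads and 16−8=8 tails.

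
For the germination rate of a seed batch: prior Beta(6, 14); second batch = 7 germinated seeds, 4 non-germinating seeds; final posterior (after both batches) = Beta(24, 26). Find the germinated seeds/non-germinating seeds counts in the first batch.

11 germinated seeds and 8 non-germinating seeds

Because Beta–binomial updating is additive in the counts, the combined data contributed (α_post−α_prior, β_post−β_prior) successes and failures.
Total across both batches: 24−6=18 germinated seeds, 26−14=12 non-germinating seeds.
Subtract the second batch: 18−7=11 germinated seeds and 12−4=8 non-germinating seeds.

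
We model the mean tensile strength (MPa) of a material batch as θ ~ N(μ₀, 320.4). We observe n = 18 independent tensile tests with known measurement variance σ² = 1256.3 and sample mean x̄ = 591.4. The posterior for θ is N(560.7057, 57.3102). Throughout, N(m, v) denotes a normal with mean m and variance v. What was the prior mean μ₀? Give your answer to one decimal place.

With known observation variance, the Normal–Normal posterior has precision τ_n = τ₀ + n/σ² and mean μ_n = (τ₀μ₀ + (n/σ²)x̄)/τ_n.
Here τ₀ = 1/320.4 = 0.003121 and τ_data = 18/1256.3 = 0.014328, so τ_n = 0.017449.
Rearranging for μ₀: μ₀ = (μ_n·τ_n − τ_data·x̄)/τ₀ = (560.7057·0.017449 − 0.014328·591.4) / 0.003121 = 1.310175/0.003121 ≈ 419.8.

μ₀ = 419.8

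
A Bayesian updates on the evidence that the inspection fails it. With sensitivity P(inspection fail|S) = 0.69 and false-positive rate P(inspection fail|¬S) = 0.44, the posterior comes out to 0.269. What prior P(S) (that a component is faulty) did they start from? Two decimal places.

P(S) = 0.19

Bayes' rule in odds form gives O(S|E) = O(S)·[P(E|S)/P(E|¬S)], hence O(S) = O(S|E)/LR.
Posterior odds = 0.269/(1−0.269) = 0.3680. LR = 0.69/0.44 = 1.5682.
Prior odds = 0.3680/1.5682 = 0.2347, so P(S) = 0.2347/(1+0.2347) ≈ 0.19.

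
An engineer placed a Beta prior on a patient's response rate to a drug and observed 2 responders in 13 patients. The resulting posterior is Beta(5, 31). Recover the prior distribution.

Beta(3, 20)

Beta is conjugate to the binomial likelihood: posterior = Beta(α+s, β+f).
Subtract the data counts: 5−2=3, 31−11=20.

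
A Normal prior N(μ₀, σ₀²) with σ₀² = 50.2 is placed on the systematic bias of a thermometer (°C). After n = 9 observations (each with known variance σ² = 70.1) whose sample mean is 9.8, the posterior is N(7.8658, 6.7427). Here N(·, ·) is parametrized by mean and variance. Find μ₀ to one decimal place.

μ₀ = -4.6

The posterior mean is a precision-weighted average: μ_n = (τ₀μ₀ + τ_data·x̄)/(τ₀+τ_data), with τ₀=1/σ₀² and τ_data=n/σ².
Here τ₀ = 1/50.2 = 0.019920 and τ_data = 9/70.1 = 0.128388, so τ_n = 0.148308.
Rearranging for μ₀: μ₀ = (μ_n·τ_n − τ_data·x̄)/τ₀ = (7.8658·0.148308 − 0.128388·9.8) / 0.019920 = -0.091641/0.019920 ≈ -4.6.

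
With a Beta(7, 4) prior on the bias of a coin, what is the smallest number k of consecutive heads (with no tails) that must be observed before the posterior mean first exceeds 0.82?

After k heads and 0 tails the posterior is Beta(7+k, 4), with mean (7+k)/(7+4+k).
Set (7+k)/(11+k) > 0.82 and solve: k > (0.82·11 − 7)/(1 − 0.82) = 11.222.
The smallest integer exceeding 11.222 is 12.

k = 12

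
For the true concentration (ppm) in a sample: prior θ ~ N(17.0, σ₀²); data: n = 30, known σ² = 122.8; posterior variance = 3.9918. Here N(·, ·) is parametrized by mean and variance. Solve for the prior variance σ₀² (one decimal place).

σ₀² = 160.9

Posterior precision equals prior precision plus data precision: 1/σ_n² = 1/σ₀² + n/σ².
So 1/σ₀² = 1/3.9918 − 30/122.8 = 0.250514 − 0.244300 = 0.006214.
Hence σ₀² = 1/0.006214 ≈ 160.9.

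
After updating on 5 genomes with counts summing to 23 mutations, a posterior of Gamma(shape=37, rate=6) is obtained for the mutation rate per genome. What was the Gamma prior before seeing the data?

Gamma(shape=14, rate=1)

A Gamma(α, β) prior (rate parametrization) on a Poisson rate with n observations summing to S gives posterior Gamma(α+S, β+n).
So α = 37 − 23 = 14 and β = 6 − 5 = 1.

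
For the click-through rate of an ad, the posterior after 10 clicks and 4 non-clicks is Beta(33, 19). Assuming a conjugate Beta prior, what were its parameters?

Beta(23, 15)

Under Beta–binomial conjugacy the posterior parameters are (α+s, β+f).
So α = 33 − 10 = 23 and β = 19 − 4 = 15.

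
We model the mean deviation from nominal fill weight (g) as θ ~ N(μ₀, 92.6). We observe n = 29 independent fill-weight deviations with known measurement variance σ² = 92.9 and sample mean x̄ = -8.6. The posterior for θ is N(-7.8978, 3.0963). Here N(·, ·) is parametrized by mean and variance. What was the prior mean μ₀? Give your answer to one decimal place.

With known observation variance, the Normal–Normal posterior has precision τ_n = τ₀ + n/σ² and mean μ_n = (τ₀μ₀ + (n/σ²)x̄)/τ_n.
Here τ₀ = 1/92.6 = 0.010799 and τ_data = 29/92.9 = 0.312164, so τ_n = 0.322963.
Rearranging for μ₀: μ₀ = (μ_n·τ_n − τ_data·x̄)/τ₀ = (-7.8978·0.322963 − 0.312164·-8.6) / 0.010799 = 0.133913/0.010799 ≈ 12.4.

μ₀ = 12.4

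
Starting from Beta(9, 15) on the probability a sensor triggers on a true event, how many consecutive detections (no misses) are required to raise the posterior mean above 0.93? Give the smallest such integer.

After k detections and 0 misses the posterior is Beta(9+k, 15), with mean (9+k)/(9+15+k).
Set (9+k)/(24+k) > 0.93 and solve: k > (0.93·24 − 9)/(1 − 0.93) = 190.286.
The smallest integer exceeding 190.286 is 191.

k = 191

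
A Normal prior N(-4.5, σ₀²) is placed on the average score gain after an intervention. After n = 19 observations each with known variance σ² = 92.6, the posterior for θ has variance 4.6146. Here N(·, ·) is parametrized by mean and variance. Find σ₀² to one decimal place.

Posterior precision equals prior precision plus data precision: 1/σ_n² = 1/σ₀² + n/σ².
So 1/σ₀² = 1/4.6146 − 19/92.6 = 0.216704 − 0.205184 = 0.011520.
Hence σ₀² = 1/0.011520 ≈ 86.8.

σ₀² = 86.8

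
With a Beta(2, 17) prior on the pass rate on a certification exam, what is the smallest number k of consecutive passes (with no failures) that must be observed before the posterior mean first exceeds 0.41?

After k passes and 0 failures the posterior is Beta(2+k, 17), with mean (2+k)/(2+17+k).
Set (2+k)/(19+k) > 0.41 and solve: k > (0.41·19 − 2)/(1 − 0.41) = 9.814.
The smallest integer exceeding 9.814 is 10.

k = 10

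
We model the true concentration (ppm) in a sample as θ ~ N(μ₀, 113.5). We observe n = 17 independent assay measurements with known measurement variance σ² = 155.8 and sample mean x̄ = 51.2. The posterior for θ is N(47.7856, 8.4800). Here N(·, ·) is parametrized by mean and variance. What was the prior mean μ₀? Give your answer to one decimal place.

With known observation variance, the Normal–Normal posterior has precision τ_n = τ₀ + n/σ² and mean μ_n = (τ₀μ₀ + (n/σ²)x̄)/τ_n.
Here τ₀ = 1/113.5 = 0.008811 and τ_data = 17/155.8 = 0.109114, so τ_n = 0.117925.
Rearranging for μ₀: μ₀ = (μ_n·τ_n − τ_data·x̄)/τ₀ = (47.7856·0.117925 − 0.109114·51.2) / 0.008811 = 0.048480/0.008811 ≈ 5.5.

μ₀ = 5.5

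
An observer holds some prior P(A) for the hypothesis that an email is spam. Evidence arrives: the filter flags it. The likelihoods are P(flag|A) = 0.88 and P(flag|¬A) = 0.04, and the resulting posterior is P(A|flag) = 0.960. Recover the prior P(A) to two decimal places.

P(A) = 0.52

Bayes' rule in odds form gives O(A|E) = O(A)·[P(E|A)/P(E|¬A)], hence O(A) = O(A|E)/LR.
Posterior odds = 0.960/(1−0.960) = 24.0000. LR = 0.88/0.04 = 22.0000.
Prior odds = 24.0000/22.0000 = 1.0909, so P(A) = 1.0909/(1+1.0909) ≈ 0.52.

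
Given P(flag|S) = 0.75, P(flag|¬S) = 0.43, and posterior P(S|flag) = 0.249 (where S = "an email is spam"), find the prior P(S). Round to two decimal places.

P(S) = 0.16

In odds form, posterior odds = prior odds × likelihood ratio, so prior odds = posterior odds ÷ LR.
Posterior odds = 0.249/(1−0.249) = 0.3316. LR = 0.75/0.43 = 1.7442.
Prior odds = 0.3316/1.7442 = 0.1901, so P(S) = 0.1901/(1+0.1901) ≈ 0.16.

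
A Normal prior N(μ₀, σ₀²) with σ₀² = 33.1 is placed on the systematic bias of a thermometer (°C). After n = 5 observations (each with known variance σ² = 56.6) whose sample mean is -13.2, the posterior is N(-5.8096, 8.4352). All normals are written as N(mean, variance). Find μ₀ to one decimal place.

μ₀ = 15.8

The posterior mean is a precision-weighted average: μ_n = (τ₀μ₀ + τ_data·x̄)/(τ₀+τ_data), with τ₀=1/σ₀² and τ_data=n/σ².
Here τ₀ = 1/33.1 = 0.030211 and τ_data = 5/56.6 = 0.088339, so τ_n = 0.118550.
Rearranging for μ₀: μ₀ = (μ_n·τ_n − τ_data·x̄)/τ₀ = (-5.8096·0.118550 − 0.088339·-13.2) / 0.030211 = 0.477347/0.030211 ≈ 15.8.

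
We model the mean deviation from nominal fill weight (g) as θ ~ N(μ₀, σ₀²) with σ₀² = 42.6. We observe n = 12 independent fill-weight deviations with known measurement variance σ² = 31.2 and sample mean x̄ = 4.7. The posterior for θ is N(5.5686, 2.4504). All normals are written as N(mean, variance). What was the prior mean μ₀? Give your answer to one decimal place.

μ₀ = 19.8

With known observation variance, the Normal–Normal posterior has precision τ_n = τ₀ + n/σ² and mean μ_n = (τ₀μ₀ + (n/σ²)x̄)/τ_n.
Here τ₀ = 1/42.6 = 0.023474 and τ_data = 12/31.2 = 0.384615, so τ_n = 0.408089.
Rearranging for μ₀: μ₀ = (μ_n·τ_n − τ_data·x̄)/τ₀ = (5.5686·0.408089 − 0.384615·4.7) / 0.023474 = 0.464794/0.023474 ≈ 19.8.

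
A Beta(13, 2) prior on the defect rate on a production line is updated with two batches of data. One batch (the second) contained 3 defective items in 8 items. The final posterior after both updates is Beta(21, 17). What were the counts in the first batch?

Because Beta–binomial updating is additive in the counts, the combined data contributed (α_post−α_prior, β_post−β_prior) successes and failures.
Total across both batches: 21−13=8 defective items, 17−2=15 good items.
Subtract the second batch: 8−3=5 defective items and 15−5=10 good items.

5 defective items and 10 good items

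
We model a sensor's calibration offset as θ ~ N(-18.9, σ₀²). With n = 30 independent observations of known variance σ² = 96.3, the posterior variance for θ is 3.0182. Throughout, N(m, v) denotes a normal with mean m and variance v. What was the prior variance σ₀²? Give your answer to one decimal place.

For the Normal–Normal model with known σ², precisions add: τ_n = τ₀ + n/σ².
So 1/σ₀² = 1/3.0182 − 30/96.3 = 0.331323 − 0.311526 = 0.019797.
Hence σ₀² = 1/0.019797 ≈ 50.5.

σ₀² = 50.5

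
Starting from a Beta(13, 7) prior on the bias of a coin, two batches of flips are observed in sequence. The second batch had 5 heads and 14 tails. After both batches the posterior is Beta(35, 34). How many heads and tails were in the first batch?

Sequential conjugate updates are equivalent to a single update on the pooled data, so total successes = posterior α − prior α and total failures = posterior β − prior β.
Total across both batches: 35−13=22 heads, 34−7=27 tails.
Subtract the second batch: 22−5=17 heads and 27−14=13 tails.

17 heads and 13 tails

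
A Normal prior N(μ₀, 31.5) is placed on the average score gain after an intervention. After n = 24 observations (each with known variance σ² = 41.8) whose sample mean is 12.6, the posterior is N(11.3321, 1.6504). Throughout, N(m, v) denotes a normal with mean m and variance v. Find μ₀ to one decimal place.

With known observation variance, the Normal–Normal posterior has precision τ_n = τ₀ + n/σ² and mean μ_n = (τ₀μ₀ + (n/σ²)x̄)/τ_n.
Here τ₀ = 1/31.5 = 0.031746 and τ_data = 24/41.8 = 0.574163, so τ_n = 0.605909.
Rearranging for μ₀: μ₀ = (μ_n·τ_n − τ_data·x̄)/τ₀ = (11.3321·0.605909 − 0.574163·12.6) / 0.031746 = -0.368232/0.031746 ≈ -11.6.

μ₀ = -11.6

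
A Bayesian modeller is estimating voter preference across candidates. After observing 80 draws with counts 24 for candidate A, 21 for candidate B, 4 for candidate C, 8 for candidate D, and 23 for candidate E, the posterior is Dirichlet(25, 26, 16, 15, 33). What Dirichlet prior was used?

Dirichlet(1, 5, 12, 7, 10)

For a Dirichlet(α) prior with multinomial counts c, the posterior is Dirichlet(α + c) componentwise.
Subtract each count from the matching posterior parameter: 25−24=1, 26−21=5, 16−4=12, 15−8=7, 33−23=10.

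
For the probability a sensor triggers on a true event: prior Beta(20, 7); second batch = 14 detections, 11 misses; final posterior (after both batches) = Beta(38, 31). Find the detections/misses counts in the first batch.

4 detections and 13 misses

Sequential conjugate updates are equivalent to a single update on the pooled data, so total successes = posterior α − prior α and total failures = posterior β − prior β.
Total across both batches: 38−20=18 detections, 31−7=24 misses.
Subtract the second batch: 18−14=4 detections and 24−11=13 misses.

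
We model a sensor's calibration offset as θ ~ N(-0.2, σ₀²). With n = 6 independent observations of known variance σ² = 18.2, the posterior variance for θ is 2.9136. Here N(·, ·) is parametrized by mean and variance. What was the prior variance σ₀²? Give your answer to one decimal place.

σ₀² = 73.8

Posterior precision equals prior precision plus data precision: 1/σ_n² = 1/σ₀² + n/σ².
So 1/σ₀² = 1/2.9136 − 6/18.2 = 0.343218 − 0.329670 = 0.013548.
Hence σ₀² = 1/0.013548 ≈ 73.8.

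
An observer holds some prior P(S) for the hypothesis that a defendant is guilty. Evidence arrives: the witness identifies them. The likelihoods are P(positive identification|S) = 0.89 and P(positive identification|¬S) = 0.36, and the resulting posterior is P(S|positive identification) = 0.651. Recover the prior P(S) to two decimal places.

In odds form, posterior odds = prior odds × likelihood ratio, so prior odds = posterior odds ÷ LR.
Posterior odds = 0.651/(1−0.651) = 1.8653. LR = 0.89/0.36 = 2.4722.
Prior odds = 1.8653/2.4722 = 0.7545, so P(S) = 0.7545/(1+0.7545) ≈ 0.43.

P(S) = 0.43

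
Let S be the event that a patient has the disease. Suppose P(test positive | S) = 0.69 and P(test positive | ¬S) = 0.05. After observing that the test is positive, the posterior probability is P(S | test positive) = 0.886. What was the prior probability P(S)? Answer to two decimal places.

Bayes' rule in odds form gives O(S|E) = O(S)·[P(E|S)/P(E|¬S)], hence O(S) = O(S|E)/LR.
Posterior odds = 0.886/(1−0.886) = 7.7719. LR = 0.69/0.05 = 13.8000.
Prior odds = 7.7719/13.8000 = 0.5632, so P(S) = 0.5632/(1+0.5632) ≈ 0.36.

P(S) = 0.36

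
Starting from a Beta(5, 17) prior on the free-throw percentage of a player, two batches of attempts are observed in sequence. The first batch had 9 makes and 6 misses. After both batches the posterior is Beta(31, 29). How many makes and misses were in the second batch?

Because Beta–binomial updating is additive in the counts, the combined data contributed (α_post−α_prior, β_post−β_prior) successes and failures.
Total across both batches: 31−5=26 makes, 29−17=12 misses.
Subtract the first batch: 26−9=17 makes and 12−6=6 misses.

17 makes and 6 misses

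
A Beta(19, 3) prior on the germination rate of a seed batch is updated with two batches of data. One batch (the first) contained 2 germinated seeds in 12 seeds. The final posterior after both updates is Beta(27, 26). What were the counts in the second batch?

Because Beta–binomial updating is additive in the counts, the combined data contributed (α_post−α_prior, β_post−β_prior) successes and failures.
Total across both batches: 27−19=8 germinated seeds, 26−3=23 non-germinating seeds.
Subtract the first batch: 8−2=6 germinated seeds and 23−10=13 non-germinating seeds.

6 germinated seeds and 13 non-germinating seeds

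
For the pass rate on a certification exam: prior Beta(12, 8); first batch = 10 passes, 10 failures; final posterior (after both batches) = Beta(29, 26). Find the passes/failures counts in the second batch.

Because Beta–binomial updating is additive in the counts, the combined data contributed (α_post−α_prior, β_post−β_prior) successes and failures.
Total across both batches: 29−12=17 passes, 26−8=18 failures.
Subtract the first batch: 17−10=7 passes and 18−10=8 failures.

7 passes and 8 failures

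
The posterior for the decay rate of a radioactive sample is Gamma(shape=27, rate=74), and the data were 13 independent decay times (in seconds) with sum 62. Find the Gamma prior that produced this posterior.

Gamma–exponential conjugacy: posterior shape = α + n, posterior rate = β + Σtᵢ.
So α = 27 − 13 = 14 and β = 74 − 62 = 12.

Gamma(shape=14, rate=12)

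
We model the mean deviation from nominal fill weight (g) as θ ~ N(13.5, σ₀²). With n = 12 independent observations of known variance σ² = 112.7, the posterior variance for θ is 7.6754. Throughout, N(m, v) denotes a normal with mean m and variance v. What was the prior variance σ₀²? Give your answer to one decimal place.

σ₀² = 42.0

Posterior precision equals prior precision plus data precision: 1/σ_n² = 1/σ₀² + n/σ².
So 1/σ₀² = 1/7.6754 − 12/112.7 = 0.130286 − 0.106477 = 0.023809.
Hence σ₀² = 1/0.023809 ≈ 42.0.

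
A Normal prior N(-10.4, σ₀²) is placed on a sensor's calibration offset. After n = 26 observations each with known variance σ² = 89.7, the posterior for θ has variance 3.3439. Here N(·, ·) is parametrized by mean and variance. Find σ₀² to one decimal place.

For the Normal–Normal model with known σ², precisions add: τ_n = τ₀ + n/σ².
So 1/σ₀² = 1/3.3439 − 26/89.7 = 0.299052 − 0.289855 = 0.009197.
Hence σ₀² = 1/0.009197 ≈ 108.7.

σ₀² = 108.7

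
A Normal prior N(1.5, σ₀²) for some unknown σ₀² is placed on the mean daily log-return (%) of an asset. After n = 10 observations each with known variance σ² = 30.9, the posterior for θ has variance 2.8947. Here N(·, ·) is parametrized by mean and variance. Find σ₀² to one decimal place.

σ₀² = 45.8

Posterior precision equals prior precision plus data precision: 1/σ_n² = 1/σ₀² + n/σ².
So 1/σ₀² = 1/2.8947 − 10/30.9 = 0.345459 − 0.323625 = 0.021834.
Hence σ₀² = 1/0.021834 ≈ 45.8.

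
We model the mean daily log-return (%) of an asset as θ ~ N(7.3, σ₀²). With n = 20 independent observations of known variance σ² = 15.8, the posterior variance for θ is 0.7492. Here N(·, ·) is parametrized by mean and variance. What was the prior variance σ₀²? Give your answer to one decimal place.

Posterior precision equals prior precision plus data precision: 1/σ_n² = 1/σ₀² + n/σ².
So 1/σ₀² = 1/0.7492 − 20/15.8 = 1.334757 − 1.265823 = 0.068934.
Hence σ₀² = 1/0.068934 ≈ 14.5.

σ₀² = 14.5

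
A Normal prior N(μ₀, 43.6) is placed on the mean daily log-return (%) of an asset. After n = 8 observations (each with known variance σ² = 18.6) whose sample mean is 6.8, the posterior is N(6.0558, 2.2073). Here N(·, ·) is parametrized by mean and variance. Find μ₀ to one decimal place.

The posterior mean is a precision-weighted average: μ_n = (τ₀μ₀ + τ_data·x̄)/(τ₀+τ_data), with τ₀=1/σ₀² and τ_data=n/σ².
Here τ₀ = 1/43.6 = 0.022936 and τ_data = 8/18.6 = 0.430108, so τ_n = 0.453044.
Rearranging for μ₀: μ₀ = (μ_n·τ_n − τ_data·x̄)/τ₀ = (6.0558·0.453044 − 0.430108·6.8) / 0.022936 = -0.181191/0.022936 ≈ -7.9.

μ₀ = -7.9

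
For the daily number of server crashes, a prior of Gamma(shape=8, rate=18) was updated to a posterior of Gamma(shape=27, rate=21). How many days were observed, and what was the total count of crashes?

n = 3 days with total 19 crashes

A Gamma(α, β) prior (rate parametrization) on a Poisson rate with n observations summing to S gives posterior Gamma(α+S, β+n).
Matching: Σxᵢ = 27 − 8 = 19 and n = 21 − 18 = 3.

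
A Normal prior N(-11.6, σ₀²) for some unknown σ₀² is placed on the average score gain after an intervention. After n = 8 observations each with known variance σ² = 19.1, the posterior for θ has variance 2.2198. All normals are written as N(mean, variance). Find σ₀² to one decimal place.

σ₀² = 31.6

Posterior precision equals prior precision plus data precision: 1/σ_n² = 1/σ₀² + n/σ².
So 1/σ₀² = 1/2.2198 − 8/19.1 = 0.450491 − 0.418848 = 0.031643.
Hence σ₀² = 1/0.031643 ≈ 31.6.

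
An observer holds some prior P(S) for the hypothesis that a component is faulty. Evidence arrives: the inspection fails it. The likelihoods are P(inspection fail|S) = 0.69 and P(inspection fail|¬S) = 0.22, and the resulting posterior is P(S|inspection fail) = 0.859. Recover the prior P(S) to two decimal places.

In odds form, posterior odds = prior odds × likelihood ratio, so prior odds = posterior odds ÷ LR.
Posterior odds = 0.859/(1−0.859) = 6.0922. LR = 0.69/0.22 = 3.1364.
Prior odds = 6.0922/3.1364 = 1.9424, so P(S) = 1.9424/(1+1.9424) ≈ 0.66.

P(S) = 0.66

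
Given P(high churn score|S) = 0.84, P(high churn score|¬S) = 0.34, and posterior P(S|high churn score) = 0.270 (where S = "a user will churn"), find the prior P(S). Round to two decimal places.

P(S) = 0.13

In odds form, posterior odds = prior odds × likelihood ratio, so prior odds = posterior odds ÷ LR.
Posterior odds = 0.270/(1−0.270) = 0.3699. LR = 0.84/0.34 = 2.4706.
Prior odds = 0.3699/2.4706 = 0.1497, so P(S) = 0.1497/(1+0.1497) ≈ 0.13.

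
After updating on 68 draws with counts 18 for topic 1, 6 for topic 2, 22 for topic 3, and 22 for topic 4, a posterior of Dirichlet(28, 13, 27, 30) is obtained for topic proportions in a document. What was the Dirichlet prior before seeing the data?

Dirichlet(10, 7, 5, 8)

For a Dirichlet(α) prior with multinomial counts c, the posterior is Dirichlet(α + c) componentwise.
Subtract each count from the matching posterior parameter: 28−18=10, 13−6=7, 27−22=5, 30−22=8.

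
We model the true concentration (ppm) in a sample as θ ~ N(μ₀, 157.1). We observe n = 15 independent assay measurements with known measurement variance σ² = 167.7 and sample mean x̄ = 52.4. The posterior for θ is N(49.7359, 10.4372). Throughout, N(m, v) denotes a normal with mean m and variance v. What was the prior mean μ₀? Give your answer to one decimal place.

The posterior mean is a precision-weighted average: μ_n = (τ₀μ₀ + τ_data·x̄)/(τ₀+τ_data), with τ₀=1/σ₀² and τ_data=n/σ².
Here τ₀ = 1/157.1 = 0.006365 and τ_data = 15/167.7 = 0.089445, so τ_n = 0.095810.
Rearranging for μ₀: μ₀ = (μ_n·τ_n − τ_data·x̄)/τ₀ = (49.7359·0.095810 − 0.089445·52.4) / 0.006365 = 0.078279/0.006365 ≈ 12.3.

μ₀ = 12.3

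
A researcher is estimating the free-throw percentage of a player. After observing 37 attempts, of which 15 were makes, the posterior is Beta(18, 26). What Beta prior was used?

Beta(3, 4)

Under Beta–binomial conjugacy the posterior parameters are (α+s, β+f).
Subtract the data counts: 18−15=3, 26−22=4.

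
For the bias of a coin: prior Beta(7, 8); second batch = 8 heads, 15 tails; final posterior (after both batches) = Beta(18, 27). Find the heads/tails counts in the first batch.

3 heads and 4 tails

Because Beta–binomial updating is additive in the counts, the combined data contributed (α_post−α_prior, β_post−β_prior) successes and failures.
Total across both batches: 18−7=11 heads, 27−8=19 tails.
Subtract the second batch: 11−8=3 heads and 19−15=4 tails.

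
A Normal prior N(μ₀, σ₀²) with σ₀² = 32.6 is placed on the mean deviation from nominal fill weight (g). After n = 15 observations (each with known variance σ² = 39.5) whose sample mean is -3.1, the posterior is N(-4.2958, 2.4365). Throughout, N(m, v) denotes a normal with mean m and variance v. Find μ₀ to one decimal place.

With known observation variance, the Normal–Normal posterior has precision τ_n = τ₀ + n/σ² and mean μ_n = (τ₀μ₀ + (n/σ²)x̄)/τ_n.
Here τ₀ = 1/32.6 = 0.030675 and τ_data = 15/39.5 = 0.379747, so τ_n = 0.410422.
Rearranging for μ₀: μ₀ = (μ_n·τ_n − τ_data·x̄)/τ₀ = (-4.2958·0.410422 − 0.379747·-3.1) / 0.030675 = -0.585875/0.030675 ≈ -19.1.

μ₀ = -19.1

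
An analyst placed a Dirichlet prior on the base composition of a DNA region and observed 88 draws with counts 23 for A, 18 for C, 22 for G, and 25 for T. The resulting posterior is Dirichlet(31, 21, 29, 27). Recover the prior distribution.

Dirichlet(8, 3, 7, 2)

For a Dirichlet(α) prior with multinomial counts c, the posterior is Dirichlet(α + c) componentwise.
Subtract each count from the matching posterior parameter: 31−23=8, 21−18=3, 29−22=7, 27−25=2.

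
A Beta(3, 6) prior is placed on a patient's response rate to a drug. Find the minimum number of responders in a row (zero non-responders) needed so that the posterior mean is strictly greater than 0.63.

After k responders and 0 non-responders the posterior is Beta(3+k, 6), with mean (3+k)/(3+6+k).
Set (3+k)/(9+k) > 0.63 and solve: k > (0.63·9 − 3)/(1 − 0.63) = 7.216.
The smallest integer exceeding 7.216 is 8.

k = 8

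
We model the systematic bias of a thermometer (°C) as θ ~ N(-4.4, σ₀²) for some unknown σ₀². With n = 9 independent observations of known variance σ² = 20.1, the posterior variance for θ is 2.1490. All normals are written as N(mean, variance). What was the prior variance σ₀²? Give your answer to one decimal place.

Posterior precision equals prior precision plus data precision: 1/σ_n² = 1/σ₀² + n/σ².
So 1/σ₀² = 1/2.1490 − 9/20.1 = 0.465333 − 0.447761 = 0.017572.
Hence σ₀² = 1/0.017572 ≈ 56.9.

σ₀² = 56.9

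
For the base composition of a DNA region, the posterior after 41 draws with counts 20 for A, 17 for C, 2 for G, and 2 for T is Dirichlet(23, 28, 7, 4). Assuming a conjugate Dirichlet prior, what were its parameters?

Dirichlet(3, 11, 5, 2)

For a Dirichlet(α) prior with multinomial counts c, the posterior is Dirichlet(α + c) componentwise.
Subtract each count from the matching posterior parameter: 23−20=3, 28−17=11, 7−2=5, 4−2=2.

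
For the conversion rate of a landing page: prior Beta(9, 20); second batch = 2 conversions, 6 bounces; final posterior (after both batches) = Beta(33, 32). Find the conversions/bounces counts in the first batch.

Sequential conjugate updates are equivalent to a single update on the pooled data, so total successes = posterior α − prior α and total failures = posterior β − prior β.
Total across both batches: 33−9=24 conversions, 32−20=12 bounces.
Subtract the second batch: 24−2=22 conversions and 12−6=6 bounces.

22 conversions and 6 bounces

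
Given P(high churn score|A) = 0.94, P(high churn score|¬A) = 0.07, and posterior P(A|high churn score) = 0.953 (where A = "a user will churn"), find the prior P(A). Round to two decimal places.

P(A) = 0.60

Bayes' rule in odds form gives O(A|E) = O(A)·[P(E|A)/P(E|¬A)], hence O(A) = O(A|E)/LR.
Posterior odds = 0.953/(1−0.953) = 20.2766. LR = 0.94/0.07 = 13.4286.
Prior odds = 20.2766/13.4286 = 1.5100, so P(A) = 1.5100/(1+1.5100) ≈ 0.60.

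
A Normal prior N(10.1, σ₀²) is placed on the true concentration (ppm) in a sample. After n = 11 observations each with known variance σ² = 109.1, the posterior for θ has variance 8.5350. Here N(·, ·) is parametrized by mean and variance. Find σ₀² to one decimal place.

For the Normal–Normal model with known σ², precisions add: τ_n = τ₀ + n/σ².
So 1/σ₀² = 1/8.5350 − 11/109.1 = 0.117165 − 0.100825 = 0.016340.
Hence σ₀² = 1/0.016340 ≈ 61.2.

σ₀² = 61.2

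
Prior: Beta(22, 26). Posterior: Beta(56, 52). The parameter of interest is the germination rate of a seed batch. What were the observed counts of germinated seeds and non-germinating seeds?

A Beta(α, β) prior with s successes and f failures in binomial data gives a Beta(α+s, β+f) posterior.
So s = 56 − 22 = 34 and f = 52 − 26 = 26.

34 germinated seeds and 26 non-germinating seeds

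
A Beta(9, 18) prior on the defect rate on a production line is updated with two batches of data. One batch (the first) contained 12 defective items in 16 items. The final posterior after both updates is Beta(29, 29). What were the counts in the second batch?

8 defective items and 7 good items

Sequential conjugate updates are equivalent to a single update on the pooled data, so total successes = posterior α − prior α and total failures = posterior β − prior β.
Total across both batches: 29−9=20 defective items, 29−18=11 good items.
Subtract the first batch: 20−12=8 defective items and 11−4=7 good items.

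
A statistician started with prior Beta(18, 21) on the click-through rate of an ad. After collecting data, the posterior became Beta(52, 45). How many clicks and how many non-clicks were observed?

34 clicks and 24 non-clicks

Beta is conjugate to the binomial likelihood: posterior = Beta(α+s, β+f).
So s = 52 − 18 = 34 and f = 45 − 21 = 24.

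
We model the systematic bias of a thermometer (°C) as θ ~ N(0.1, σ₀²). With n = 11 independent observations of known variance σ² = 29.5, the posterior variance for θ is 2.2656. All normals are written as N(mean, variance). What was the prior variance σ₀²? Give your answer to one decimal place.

σ₀² = 14.6

Posterior precision equals prior precision plus data precision: 1/σ_n² = 1/σ₀² + n/σ².
So 1/σ₀² = 1/2.2656 − 11/29.5 = 0.441384 − 0.372881 = 0.068503.
Hence σ₀² = 1/0.068503 ≈ 14.6.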